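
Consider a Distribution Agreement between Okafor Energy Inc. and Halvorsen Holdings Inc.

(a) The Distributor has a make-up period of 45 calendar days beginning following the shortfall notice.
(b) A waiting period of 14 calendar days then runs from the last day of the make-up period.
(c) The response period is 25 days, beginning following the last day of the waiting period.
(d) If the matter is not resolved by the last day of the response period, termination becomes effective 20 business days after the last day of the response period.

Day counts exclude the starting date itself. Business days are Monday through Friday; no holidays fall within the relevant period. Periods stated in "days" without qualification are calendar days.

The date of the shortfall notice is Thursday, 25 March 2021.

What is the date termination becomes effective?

15 July 2021

The last day of the make-up period: 45 calendar days after 25 March 2021 is 9 May 2021.
Adding 14 calendar days to 9 May 2021 gives 23 May 2021, which is the last day of the waiting period.
Adding 25 calendar days to 23 May 2021 gives 17 June 2021, which is the last day of the response period.
From Thursday, 17 June 2021, 20 business days (Jun 18, Jun 21, Jun 22, Jun 23, …, Jul 13, Jul 14, Jul 15, skipping weekends) brings us to Thursday, 15 July 2021, which is the date termination becomes effective.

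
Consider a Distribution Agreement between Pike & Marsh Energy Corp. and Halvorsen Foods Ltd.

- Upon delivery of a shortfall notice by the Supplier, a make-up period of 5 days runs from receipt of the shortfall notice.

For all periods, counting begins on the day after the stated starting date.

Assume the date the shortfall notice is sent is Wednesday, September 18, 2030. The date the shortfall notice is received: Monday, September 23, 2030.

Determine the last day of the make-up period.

The last day of the make-up period: 5 calendar days after September 23, 2030 is September 28, 2030.

September 28, 2030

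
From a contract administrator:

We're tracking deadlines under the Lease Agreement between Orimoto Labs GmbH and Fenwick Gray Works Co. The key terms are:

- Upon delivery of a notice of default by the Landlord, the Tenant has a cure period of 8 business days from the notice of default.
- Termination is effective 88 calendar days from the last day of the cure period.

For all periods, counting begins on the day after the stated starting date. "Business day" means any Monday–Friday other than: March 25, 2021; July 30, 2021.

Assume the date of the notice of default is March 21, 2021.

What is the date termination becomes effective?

June 28, 2021

From Sunday, March 21, 2021, 8 business days (Mar 22, Mar 23, Mar 24, Mar 26, Mar 29, Mar 30, Mar 31, Apr 1, skipping weekends and the listed holiday on Mar 25) brings us to Thursday, April 1, 2021, which is the last day of the cure period.
The date termination becomes effective: April 1, 2021 + 88 days = June 28, 2021.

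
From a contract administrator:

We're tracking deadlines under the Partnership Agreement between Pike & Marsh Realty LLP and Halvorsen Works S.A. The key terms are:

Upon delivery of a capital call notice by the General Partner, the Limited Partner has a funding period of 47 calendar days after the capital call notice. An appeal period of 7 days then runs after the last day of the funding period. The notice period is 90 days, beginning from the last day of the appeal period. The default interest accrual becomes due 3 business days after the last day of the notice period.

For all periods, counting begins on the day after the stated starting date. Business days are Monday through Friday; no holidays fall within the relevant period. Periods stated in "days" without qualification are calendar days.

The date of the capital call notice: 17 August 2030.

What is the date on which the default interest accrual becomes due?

Adding 47 calendar days to 17 August 2030 gives 3 October 2030, which is the last day of the funding period.
The last day of the appeal period: 7 calendar days after 3 October 2030 is 10 October 2030.
The last day of the notice period: 10 October 2030 + 90 days = 8 January 2031.
The date on which the default interest accrual becomes due: counting 3 business days from Wednesday, 8 January 2031 (Jan 9, Jan 10, Jan 13, skipping weekends) reaches Monday, 13 January 2031.

13 January 2031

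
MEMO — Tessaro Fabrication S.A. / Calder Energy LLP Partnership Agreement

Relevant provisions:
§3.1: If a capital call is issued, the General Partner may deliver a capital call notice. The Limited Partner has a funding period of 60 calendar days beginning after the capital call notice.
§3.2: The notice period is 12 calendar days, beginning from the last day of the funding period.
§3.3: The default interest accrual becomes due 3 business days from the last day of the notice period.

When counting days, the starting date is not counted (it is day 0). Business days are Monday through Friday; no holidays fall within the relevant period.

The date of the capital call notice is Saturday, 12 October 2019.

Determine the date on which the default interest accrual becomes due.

Adding 60 calendar days to 12 October 2019 gives 11 December 2019, which is the last day of the funding period.
Adding 12 calendar days to 11 December 2019 gives 23 December 2019, which is the last day of the notice period.
From Monday, 23 December 2019, 3 business days (Dec 24, Dec 25, Dec 26, skipping weekends) brings us to Thursday, 26 December 2019, which is the date on which the default interest accrual becomes due.

26 December 2019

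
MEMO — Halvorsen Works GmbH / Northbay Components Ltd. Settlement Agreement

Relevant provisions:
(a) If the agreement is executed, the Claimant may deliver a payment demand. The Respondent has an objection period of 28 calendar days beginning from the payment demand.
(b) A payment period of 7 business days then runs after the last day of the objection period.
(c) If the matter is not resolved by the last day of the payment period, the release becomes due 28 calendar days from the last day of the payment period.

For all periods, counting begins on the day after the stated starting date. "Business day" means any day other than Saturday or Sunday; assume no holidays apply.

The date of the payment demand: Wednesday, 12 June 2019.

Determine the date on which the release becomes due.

The last day of the objection period: 28 calendar days after 12 June 2019 is 10 July 2019.
The last day of the payment period: 7 business days after Wednesday, 10 July 2019, skipping weekends — Jul 11, Jul 12, Jul 15, Jul 16, Jul 17, Jul 18, Jul 19 — lands on Friday, 19 July 2019.
The date on which the release becomes due: 19 July 2019 + 28 days = 16 August 2019.

16 August 2019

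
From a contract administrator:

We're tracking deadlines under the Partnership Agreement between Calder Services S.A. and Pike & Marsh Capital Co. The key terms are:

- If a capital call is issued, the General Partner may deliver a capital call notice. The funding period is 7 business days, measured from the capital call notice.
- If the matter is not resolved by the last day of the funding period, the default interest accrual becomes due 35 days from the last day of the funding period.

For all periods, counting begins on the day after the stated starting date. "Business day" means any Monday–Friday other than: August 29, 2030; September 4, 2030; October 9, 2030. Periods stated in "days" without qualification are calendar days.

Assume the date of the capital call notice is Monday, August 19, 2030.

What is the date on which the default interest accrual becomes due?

The last day of the funding period: 7 business days after Monday, August 19, 2030, skipping weekends — Aug 20, Aug 21, Aug 22, Aug 23, Aug 26, Aug 27, Aug 28 — lands on Wednesday, August 28, 2030.
The date on which the default interest accrual becomes due: August 28, 2030 + 35 days = October 2, 2030.

October 2, 2030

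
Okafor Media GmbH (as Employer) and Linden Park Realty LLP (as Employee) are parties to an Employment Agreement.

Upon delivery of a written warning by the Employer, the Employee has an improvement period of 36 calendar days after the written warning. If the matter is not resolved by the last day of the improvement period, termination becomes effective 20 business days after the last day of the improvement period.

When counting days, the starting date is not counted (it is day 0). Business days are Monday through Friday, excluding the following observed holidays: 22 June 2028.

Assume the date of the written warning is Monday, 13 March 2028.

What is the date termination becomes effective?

16 May 2028

The last day of the improvement period: 13 March 2028 + 36 days = 18 April 2028.
The date termination becomes effective: counting 20 business days from Tuesday, 18 April 2028 (Apr 19, Apr 20, Apr 21, Apr 24, …, May 12, May 15, May 16, skipping weekends) reaches Tuesday, 16 May 2028.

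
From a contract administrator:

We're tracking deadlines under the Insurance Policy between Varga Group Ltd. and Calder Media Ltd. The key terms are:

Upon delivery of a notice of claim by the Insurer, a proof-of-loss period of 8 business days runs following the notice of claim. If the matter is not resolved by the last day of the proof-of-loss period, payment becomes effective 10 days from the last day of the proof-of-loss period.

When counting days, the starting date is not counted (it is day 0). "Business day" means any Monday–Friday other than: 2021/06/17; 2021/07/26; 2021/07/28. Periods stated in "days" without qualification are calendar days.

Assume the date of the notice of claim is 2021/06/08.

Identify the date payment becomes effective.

From Tuesday, 2021/06/08, 8 business days (Jun 9, Jun 10, Jun 11, Jun 14, Jun 15, Jun 16, Jun 18, Jun 21, skipping weekends and the listed holiday on Jun 17) brings us to Monday, 2021/06/21, which is the last day of the proof-of-loss period.
Adding 10 calendar days to 2021/06/21 gives 2021/07/01, which is the date payment becomes effective.

2021/07/01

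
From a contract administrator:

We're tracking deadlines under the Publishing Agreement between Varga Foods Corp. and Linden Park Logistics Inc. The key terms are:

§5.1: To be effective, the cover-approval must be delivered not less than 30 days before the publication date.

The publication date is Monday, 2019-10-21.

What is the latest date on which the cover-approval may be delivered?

Counting back 30 calendar days from 2019-10-21 gives 2019-09-21.

2019-09-21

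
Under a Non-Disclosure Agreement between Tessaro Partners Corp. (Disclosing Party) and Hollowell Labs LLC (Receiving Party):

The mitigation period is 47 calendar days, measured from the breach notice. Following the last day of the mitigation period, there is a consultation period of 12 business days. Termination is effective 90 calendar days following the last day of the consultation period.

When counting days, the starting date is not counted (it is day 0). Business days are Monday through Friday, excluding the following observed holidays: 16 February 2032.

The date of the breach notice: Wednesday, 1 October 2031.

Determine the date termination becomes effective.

The last day of the mitigation period: 47 calendar days after 1 October 2031 is 17 November 2031.
From Monday, 17 November 2031, 12 business days (Nov 18, Nov 19, Nov 20, Nov 21, …, Dec 1, Dec 2, Dec 3, skipping weekends) brings us to Wednesday, 3 December 2031, which is the last day of the consultation period.
The date termination becomes effective: 3 December 2031 + 90 days = 2 March 2032.

2 March 2032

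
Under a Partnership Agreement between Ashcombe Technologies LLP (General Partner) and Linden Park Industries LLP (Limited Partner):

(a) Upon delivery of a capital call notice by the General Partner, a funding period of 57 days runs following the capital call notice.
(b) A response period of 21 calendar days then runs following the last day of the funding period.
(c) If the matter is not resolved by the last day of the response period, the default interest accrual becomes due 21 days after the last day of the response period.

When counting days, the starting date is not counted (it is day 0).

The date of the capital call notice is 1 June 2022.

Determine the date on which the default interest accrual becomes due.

8 September 2022

The last day of the funding period: 1 June 2022 + 57 days = 28 July 2022.
The last day of the response period: 28 July 2022 + 21 days = 18 August 2022.
The date on which the default interest accrual becomes due: 21 calendar days after 18 August 2022 is 8 September 2022.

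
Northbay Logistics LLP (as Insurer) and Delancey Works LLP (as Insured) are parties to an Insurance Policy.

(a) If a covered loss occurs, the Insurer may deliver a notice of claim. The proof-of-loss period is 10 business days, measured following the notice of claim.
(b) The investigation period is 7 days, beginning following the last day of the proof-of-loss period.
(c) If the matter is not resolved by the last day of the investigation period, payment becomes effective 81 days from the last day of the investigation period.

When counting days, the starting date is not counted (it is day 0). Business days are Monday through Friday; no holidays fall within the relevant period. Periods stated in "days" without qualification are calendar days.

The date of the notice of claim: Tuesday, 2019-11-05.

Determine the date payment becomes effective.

The last day of the proof-of-loss period: 10 business days after Tuesday, 2019-11-05, skipping weekends — Nov 6, Nov 7, Nov 8, Nov 11, Nov 12, Nov 13, Nov 14, Nov 15, Nov 18, Nov 19 — lands on Tuesday, 2019-11-19.
The last day of the investigation period: 7 calendar days after 2019-11-19 is 2019-11-26.
The date payment becomes effective: 81 calendar days after 2019-11-26 is 2020-02-15.

2020-02-15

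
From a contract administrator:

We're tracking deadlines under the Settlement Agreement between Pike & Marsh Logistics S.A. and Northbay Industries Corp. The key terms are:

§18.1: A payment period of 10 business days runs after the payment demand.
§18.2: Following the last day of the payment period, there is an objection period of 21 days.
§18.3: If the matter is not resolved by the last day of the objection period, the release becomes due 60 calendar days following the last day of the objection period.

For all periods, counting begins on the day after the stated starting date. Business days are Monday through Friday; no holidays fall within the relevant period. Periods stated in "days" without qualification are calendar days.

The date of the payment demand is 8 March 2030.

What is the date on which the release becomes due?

11 June 2030

The last day of the payment period: 10 business days after Friday, 8 March 2030, skipping weekends — Mar 11, Mar 12, Mar 13, Mar 14, Mar 15, Mar 18, Mar 19, Mar 20, Mar 21, Mar 22 — lands on Friday, 22 March 2030.
The last day of the objection period: 21 calendar days after 22 March 2030 is 12 April 2030.
The date on which the release becomes due: 12 April 2030 + 60 days = 11 June 2030.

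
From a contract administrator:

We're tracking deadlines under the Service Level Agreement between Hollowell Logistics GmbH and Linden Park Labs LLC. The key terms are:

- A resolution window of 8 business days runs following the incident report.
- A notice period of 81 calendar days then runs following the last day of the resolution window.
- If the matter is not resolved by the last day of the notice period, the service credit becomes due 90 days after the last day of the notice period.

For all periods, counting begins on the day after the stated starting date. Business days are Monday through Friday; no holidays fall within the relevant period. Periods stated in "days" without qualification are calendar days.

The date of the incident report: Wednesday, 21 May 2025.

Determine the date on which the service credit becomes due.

The last day of the resolution window: 8 business days after Wednesday, 21 May 2025, skipping weekends — May 22, May 23, May 26, May 27, May 28, May 29, May 30, Jun 2 — lands on Monday, 2 June 2025.
Adding 81 calendar days to 2 June 2025 gives 22 August 2025, which is the last day of the notice period.
The date on which the service credit becomes due: 90 calendar days after 22 August 2025 is 20 November 2025.

20 November 2025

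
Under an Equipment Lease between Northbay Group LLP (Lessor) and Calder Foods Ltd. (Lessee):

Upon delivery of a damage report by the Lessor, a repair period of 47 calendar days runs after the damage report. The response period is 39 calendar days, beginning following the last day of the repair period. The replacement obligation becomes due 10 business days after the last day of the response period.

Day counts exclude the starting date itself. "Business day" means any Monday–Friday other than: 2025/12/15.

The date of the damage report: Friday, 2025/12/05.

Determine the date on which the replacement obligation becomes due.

2026/03/13

The last day of the repair period: 2025/12/05 + 47 days = 2026/01/21.
Adding 39 calendar days to 2026/01/21 gives 2026/03/01, which is the last day of the response period.
The date on which the replacement obligation becomes due: counting 10 business days from Sunday, 2026/03/01 (Mar 2, Mar 3, Mar 4, Mar 5, Mar 6, Mar 9, Mar 10, Mar 11, Mar 12, Mar 13, skipping weekends) reaches Friday, 2026/03/13.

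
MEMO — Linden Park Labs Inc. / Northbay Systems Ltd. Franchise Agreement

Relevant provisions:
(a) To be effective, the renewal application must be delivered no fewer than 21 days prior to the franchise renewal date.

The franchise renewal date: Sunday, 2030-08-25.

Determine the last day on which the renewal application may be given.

2030-08-25 minus 21 days is 2030-08-04.

2030-08-04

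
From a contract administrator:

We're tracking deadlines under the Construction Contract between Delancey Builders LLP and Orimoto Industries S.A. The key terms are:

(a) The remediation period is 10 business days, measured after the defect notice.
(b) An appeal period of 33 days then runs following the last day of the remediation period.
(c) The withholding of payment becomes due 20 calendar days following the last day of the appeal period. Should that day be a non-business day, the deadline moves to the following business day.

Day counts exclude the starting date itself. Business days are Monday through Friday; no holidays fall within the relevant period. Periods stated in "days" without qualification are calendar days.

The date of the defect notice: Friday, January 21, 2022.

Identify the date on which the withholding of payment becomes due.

March 29, 2022

The last day of the remediation period: 10 business days after Friday, January 21, 2022, skipping weekends — Jan 24, Jan 25, Jan 26, Jan 27, Jan 28, Jan 31, Feb 1, Feb 2, Feb 3, Feb 4 — lands on Friday, February 4, 2022.
The last day of the appeal period: February 4, 2022 + 33 days = March 9, 2022.
The date on which the withholding of payment becomes due: March 9, 2022 + 20 days = March 29, 2022. March 29, 2022 is a Tuesday, so no roll-forward applies.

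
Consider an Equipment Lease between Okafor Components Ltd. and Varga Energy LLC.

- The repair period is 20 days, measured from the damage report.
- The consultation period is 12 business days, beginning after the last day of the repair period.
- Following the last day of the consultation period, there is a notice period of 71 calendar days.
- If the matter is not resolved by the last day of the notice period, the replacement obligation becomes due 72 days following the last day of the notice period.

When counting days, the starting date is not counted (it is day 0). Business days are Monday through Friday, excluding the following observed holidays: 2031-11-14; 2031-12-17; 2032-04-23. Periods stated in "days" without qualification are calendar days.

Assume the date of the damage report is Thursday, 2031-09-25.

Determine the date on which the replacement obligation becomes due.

The last day of the repair period: 20 calendar days after 2031-09-25 is 2031-10-15.
From Wednesday, 2031-10-15, 12 business days (Oct 16, Oct 17, Oct 20, Oct 21, …, Oct 29, Oct 30, Oct 31, skipping weekends) brings us to Friday, 2031-10-31, which is the last day of the consultation period.
The last day of the notice period: 2031-10-31 + 71 days = 2032-01-10.
The date on which the replacement obligation becomes due: 72 calendar days after 2032-01-10 is 2032-03-22.

2032-03-22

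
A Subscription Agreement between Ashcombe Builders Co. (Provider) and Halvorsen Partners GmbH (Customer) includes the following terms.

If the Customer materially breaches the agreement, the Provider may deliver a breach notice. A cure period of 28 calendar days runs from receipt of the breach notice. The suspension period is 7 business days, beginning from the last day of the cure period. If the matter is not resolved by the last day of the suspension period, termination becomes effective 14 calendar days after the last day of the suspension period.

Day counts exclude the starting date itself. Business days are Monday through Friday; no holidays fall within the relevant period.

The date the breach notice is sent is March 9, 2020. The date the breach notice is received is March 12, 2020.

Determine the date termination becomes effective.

Adding 28 calendar days to March 12, 2020 gives April 9, 2020, which is the last day of the cure period.
The last day of the suspension period: 7 business days after Thursday, April 9, 2020, skipping weekends — Apr 10, Apr 13, Apr 14, Apr 15, Apr 16, Apr 17, Apr 20 — lands on Monday, April 20, 2020.
The date termination becomes effective: 14 calendar days after April 20, 2020 is May 4, 2020.

May 4, 2020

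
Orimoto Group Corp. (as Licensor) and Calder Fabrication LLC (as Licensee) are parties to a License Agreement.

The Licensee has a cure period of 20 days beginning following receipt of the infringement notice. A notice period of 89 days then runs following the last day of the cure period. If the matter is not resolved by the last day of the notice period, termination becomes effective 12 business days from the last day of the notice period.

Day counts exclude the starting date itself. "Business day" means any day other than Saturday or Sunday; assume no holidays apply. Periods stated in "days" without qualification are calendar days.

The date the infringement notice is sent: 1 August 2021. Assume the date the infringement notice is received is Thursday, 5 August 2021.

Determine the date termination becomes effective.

The last day of the cure period: 20 calendar days after 5 August 2021 is 25 August 2021.
Adding 89 calendar days to 25 August 2021 gives 22 November 2021, which is the last day of the notice period.
The date termination becomes effective: 12 business days after Monday, 22 November 2021, skipping weekends — Nov 23, Nov 24, Nov 25, Nov 26, …, Dec 6, Dec 7, Dec 8 — lands on Wednesday, 8 December 2021.

8 December 2021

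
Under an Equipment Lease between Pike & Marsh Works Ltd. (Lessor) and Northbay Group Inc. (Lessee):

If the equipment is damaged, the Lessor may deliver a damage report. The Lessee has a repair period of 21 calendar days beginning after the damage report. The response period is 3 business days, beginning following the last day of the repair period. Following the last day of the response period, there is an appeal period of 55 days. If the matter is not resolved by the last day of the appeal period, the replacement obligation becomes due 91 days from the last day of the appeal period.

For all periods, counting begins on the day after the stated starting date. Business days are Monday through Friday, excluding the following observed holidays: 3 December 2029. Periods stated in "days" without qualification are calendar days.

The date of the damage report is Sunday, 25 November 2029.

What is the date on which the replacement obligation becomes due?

14 May 2030

The last day of the repair period: 25 November 2029 + 21 days = 16 December 2029.
From Sunday, 16 December 2029, 3 business days (Dec 17, Dec 18, Dec 19, skipping weekends) brings us to Wednesday, 19 December 2029, which is the last day of the response period.
Adding 55 calendar days to 19 December 2029 gives 12 February 2030, which is the last day of the appeal period.
Adding 91 calendar days to 12 February 2030 gives 14 May 2030, which is the date on which the replacement obligation becomes due.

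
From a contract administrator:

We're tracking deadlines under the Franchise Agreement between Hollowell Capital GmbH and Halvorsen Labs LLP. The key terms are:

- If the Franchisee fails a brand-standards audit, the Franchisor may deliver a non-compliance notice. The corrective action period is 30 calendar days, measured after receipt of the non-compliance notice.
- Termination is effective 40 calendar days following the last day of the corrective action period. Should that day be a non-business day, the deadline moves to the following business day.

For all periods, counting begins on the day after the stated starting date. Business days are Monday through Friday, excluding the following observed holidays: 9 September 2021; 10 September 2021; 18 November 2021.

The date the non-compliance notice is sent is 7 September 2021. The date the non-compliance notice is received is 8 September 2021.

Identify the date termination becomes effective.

The last day of the corrective action period: 30 calendar days after 8 September 2021 is 8 October 2021.
Adding 40 calendar days to 8 October 2021 gives 17 November 2021, which is the date termination becomes effective. 17 November 2021 is a Wednesday and is not a listed holiday, so no roll-forward applies.

17 November 2021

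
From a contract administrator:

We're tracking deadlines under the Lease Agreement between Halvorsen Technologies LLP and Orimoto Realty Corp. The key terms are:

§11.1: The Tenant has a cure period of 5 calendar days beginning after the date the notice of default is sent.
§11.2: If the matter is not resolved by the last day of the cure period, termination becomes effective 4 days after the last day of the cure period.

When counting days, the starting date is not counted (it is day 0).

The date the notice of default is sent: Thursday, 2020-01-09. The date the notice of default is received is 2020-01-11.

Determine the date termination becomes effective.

Adding 5 calendar days to 2020-01-09 gives 2020-01-14, which is the last day of the cure period.
The date termination becomes effective: 2020-01-14 + 4 days = 2020-01-18.

2020-01-18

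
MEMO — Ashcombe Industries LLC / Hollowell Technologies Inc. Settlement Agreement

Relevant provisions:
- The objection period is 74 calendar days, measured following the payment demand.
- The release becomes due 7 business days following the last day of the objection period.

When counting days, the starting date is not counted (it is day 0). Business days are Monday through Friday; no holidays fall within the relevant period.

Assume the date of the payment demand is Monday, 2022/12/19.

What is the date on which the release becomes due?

2023/03/14

Adding 74 calendar days to 2022/12/19 gives 2023/03/03, which is the last day of the objection period.
From Friday, 2023/03/03, 7 business days (Mar 6, Mar 7, Mar 8, Mar 9, Mar 10, Mar 13, Mar 14, skipping weekends) brings us to Tuesday, 2023/03/14, which is the date on which the release becomes due.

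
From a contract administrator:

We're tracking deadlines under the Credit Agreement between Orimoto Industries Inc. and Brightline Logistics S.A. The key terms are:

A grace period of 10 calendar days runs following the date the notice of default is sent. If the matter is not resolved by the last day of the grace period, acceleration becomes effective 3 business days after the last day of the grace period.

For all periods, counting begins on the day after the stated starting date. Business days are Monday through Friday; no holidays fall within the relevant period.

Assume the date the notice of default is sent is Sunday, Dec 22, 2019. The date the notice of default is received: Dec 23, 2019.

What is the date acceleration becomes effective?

Adding 10 calendar days to Dec 22, 2019 gives Jan 1, 2020, which is the last day of the grace period.
The date acceleration becomes effective: 3 business days after Wednesday, Jan 1, 2020, skipping weekends — Jan 2, Jan 3, Jan 6 — lands on Monday, Jan 6, 2020.

Jan 6, 2020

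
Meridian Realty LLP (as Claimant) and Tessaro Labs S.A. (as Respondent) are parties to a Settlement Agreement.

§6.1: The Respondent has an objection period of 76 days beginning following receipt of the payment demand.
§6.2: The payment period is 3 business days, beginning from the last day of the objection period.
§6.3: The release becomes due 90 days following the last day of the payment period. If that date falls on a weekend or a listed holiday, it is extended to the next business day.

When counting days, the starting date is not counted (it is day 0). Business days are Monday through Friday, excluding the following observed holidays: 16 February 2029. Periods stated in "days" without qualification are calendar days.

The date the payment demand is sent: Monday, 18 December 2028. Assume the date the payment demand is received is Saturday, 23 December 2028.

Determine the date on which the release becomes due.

Adding 76 calendar days to 23 December 2028 gives 9 March 2029, which is the last day of the objection period.
The last day of the payment period: 3 business days after Friday, 9 March 2029, skipping weekends — Mar 12, Mar 13, Mar 14 — lands on Wednesday, 14 March 2029.
The date on which the release becomes due: 90 calendar days after 14 March 2029 is 12 June 2029. 12 June 2029 is a Tuesday and is not a listed holiday, so no roll-forward applies.

12 June 2029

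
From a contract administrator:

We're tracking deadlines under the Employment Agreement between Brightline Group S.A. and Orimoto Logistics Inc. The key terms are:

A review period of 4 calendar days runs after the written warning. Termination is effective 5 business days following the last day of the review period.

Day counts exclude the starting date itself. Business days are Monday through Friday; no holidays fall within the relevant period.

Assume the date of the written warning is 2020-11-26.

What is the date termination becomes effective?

2020-12-07

The last day of the review period: 2020-11-26 + 4 days = 2020-11-30.
From Monday, 2020-11-30, 5 business days (Dec 1, Dec 2, Dec 3, Dec 4, Dec 7, skipping weekends) brings us to Monday, 2020-12-07, which is the date termination becomes effective.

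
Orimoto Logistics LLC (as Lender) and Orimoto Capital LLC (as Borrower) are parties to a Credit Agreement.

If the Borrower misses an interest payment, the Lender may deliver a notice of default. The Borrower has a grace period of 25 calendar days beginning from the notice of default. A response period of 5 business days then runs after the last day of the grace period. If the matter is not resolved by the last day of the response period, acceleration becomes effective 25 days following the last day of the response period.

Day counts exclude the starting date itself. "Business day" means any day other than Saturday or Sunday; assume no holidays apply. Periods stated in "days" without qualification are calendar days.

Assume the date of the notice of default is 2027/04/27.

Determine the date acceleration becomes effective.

2027/06/22

The last day of the grace period: 25 calendar days after 2027/04/27 is 2027/05/22.
The last day of the response period: 5 business days after Saturday, 2027/05/22, skipping weekends — May 24, May 25, May 26, May 27, May 28 — lands on Friday, 2027/05/28.
The date acceleration becomes effective: 25 calendar days after 2027/05/28 is 2027/06/22.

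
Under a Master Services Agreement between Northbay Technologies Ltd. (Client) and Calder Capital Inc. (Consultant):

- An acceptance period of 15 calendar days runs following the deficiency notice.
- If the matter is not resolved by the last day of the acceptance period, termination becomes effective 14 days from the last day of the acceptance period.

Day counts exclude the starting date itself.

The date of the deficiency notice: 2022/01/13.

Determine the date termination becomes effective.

The last day of the acceptance period: 15 calendar days after 2022/01/13 is 2022/01/28.
The date termination becomes effective: 2022/01/28 + 14 days = 2022/02/11.

2022/02/11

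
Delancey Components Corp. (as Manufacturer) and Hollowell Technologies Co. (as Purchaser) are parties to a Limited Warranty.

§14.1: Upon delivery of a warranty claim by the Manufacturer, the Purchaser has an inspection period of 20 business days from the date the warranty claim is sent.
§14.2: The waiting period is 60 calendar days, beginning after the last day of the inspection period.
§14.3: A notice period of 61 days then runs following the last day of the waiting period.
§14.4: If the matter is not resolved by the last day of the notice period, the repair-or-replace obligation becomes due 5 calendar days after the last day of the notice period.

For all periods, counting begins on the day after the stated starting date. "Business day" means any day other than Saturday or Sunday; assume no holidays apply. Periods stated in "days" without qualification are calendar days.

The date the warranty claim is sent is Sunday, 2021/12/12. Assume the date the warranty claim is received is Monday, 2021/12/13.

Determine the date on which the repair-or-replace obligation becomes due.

The last day of the inspection period: 20 business days after Sunday, 2021/12/12, skipping weekends — Dec 13, Dec 14, Dec 15, Dec 16, …, Jan 5, Jan 6, Jan 7 — lands on Friday, 2022/01/07.
Adding 60 calendar days to 2022/01/07 gives 2022/03/08, which is the last day of the waiting period.
Adding 61 calendar days to 2022/03/08 gives 2022/05/08, which is the last day of the notice period.
Adding 5 calendar days to 2022/05/08 gives 2022/05/13, which is the date on which the repair-or-replace obligation becomes due.

2022/05/13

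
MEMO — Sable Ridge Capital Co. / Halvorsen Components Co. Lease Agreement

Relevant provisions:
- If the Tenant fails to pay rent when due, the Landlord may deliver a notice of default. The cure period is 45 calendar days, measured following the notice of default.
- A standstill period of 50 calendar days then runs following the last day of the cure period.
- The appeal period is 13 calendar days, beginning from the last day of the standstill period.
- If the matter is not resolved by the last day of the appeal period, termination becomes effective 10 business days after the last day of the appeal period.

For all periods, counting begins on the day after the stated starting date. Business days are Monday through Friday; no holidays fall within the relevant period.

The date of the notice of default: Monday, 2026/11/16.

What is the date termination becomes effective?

2027/03/18

Adding 45 calendar days to 2026/11/16 gives 2026/12/31, which is the last day of the cure period.
The last day of the standstill period: 50 calendar days after 2026/12/31 is 2027/02/19.
The last day of the appeal period: 13 calendar days after 2027/02/19 is 2027/03/04.
The date termination becomes effective: 10 business days after Thursday, 2027/03/04, skipping weekends — Mar 5, Mar 8, Mar 9, Mar 10, Mar 11, Mar 12, Mar 15, Mar 16, Mar 17, Mar 18 — lands on Thursday, 2027/03/18.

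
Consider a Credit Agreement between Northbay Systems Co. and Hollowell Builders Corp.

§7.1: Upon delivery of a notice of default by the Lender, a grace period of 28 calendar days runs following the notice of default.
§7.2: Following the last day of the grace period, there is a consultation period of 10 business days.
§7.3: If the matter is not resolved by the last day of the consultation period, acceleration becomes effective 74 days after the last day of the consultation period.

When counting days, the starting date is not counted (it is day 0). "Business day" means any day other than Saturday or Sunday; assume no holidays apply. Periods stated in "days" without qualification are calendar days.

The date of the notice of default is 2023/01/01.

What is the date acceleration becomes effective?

Adding 28 calendar days to 2023/01/01 gives 2023/01/29, which is the last day of the grace period.
The last day of the consultation period: counting 10 business days from Sunday, 2023/01/29 (Jan 30, Jan 31, Feb 1, Feb 2, Feb 3, Feb 6, Feb 7, Feb 8, Feb 9, Feb 10, skipping weekends) reaches Friday, 2023/02/10.
The date acceleration becomes effective: 74 calendar days after 2023/02/10 is 2023/04/25.

2023/04/25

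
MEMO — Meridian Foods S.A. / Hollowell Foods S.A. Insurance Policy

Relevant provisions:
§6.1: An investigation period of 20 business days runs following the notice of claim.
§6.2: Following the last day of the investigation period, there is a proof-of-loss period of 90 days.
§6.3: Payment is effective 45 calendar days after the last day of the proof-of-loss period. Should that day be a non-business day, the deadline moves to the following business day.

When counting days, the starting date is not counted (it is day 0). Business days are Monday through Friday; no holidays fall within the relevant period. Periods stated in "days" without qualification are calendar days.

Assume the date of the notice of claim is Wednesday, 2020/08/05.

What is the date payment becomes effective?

From Wednesday, 2020/08/05, 20 business days (Aug 6, Aug 7, Aug 10, Aug 11, …, Aug 31, Sep 1, Sep 2, skipping weekends) brings us to Wednesday, 2020/09/02, which is the last day of the investigation period.
The last day of the proof-of-loss period: 90 calendar days after 2020/09/02 is 2020/12/01.
The date payment becomes effective: 45 calendar days after 2020/12/01 is 2021/01/15. 2021/01/15 is a Friday, so no roll-forward applies.

2021/01/15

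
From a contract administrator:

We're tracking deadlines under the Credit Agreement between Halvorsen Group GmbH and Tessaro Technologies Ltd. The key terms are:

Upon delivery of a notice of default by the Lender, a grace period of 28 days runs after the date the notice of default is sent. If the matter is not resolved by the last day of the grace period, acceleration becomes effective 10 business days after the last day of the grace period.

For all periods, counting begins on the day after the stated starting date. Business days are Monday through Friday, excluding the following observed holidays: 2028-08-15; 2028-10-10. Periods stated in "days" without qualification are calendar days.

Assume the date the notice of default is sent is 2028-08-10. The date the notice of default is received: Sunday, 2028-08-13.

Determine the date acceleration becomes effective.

Adding 28 calendar days to 2028-08-10 gives 2028-09-07, which is the last day of the grace period.
The date acceleration becomes effective: 10 business days after Thursday, 2028-09-07, skipping weekends — Sep 8, Sep 11, Sep 12, Sep 13, Sep 14, Sep 15, Sep 18, Sep 19, Sep 20, Sep 21 — lands on Thursday, 2028-09-21.

2028-09-21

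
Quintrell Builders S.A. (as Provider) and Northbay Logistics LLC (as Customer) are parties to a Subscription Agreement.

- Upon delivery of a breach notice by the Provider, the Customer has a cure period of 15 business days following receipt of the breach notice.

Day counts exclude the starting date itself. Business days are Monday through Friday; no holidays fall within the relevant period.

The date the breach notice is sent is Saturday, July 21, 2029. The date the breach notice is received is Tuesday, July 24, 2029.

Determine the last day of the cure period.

August 14, 2029

The last day of the cure period: counting 15 business days from Tuesday, July 24, 2029 (Jul 25, Jul 26, Jul 27, Jul 30, …, Aug 10, Aug 13, Aug 14, skipping weekends) reaches Tuesday, August 14, 2029.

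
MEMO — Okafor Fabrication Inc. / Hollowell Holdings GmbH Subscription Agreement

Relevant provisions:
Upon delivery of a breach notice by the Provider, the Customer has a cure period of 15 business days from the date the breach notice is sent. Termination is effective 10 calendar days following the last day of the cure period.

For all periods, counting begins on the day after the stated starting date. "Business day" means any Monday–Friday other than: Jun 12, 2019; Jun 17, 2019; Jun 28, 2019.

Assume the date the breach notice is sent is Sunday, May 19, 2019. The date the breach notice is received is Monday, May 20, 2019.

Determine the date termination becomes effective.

Jun 17, 2019

The last day of the cure period: counting 15 business days from Sunday, May 19, 2019 (May 20, May 21, May 22, May 23, …, Jun 5, Jun 6, Jun 7, skipping weekends) reaches Friday, Jun 7, 2019.
The date termination becomes effective: 10 calendar days after Jun 7, 2019 is Jun 17, 2019.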